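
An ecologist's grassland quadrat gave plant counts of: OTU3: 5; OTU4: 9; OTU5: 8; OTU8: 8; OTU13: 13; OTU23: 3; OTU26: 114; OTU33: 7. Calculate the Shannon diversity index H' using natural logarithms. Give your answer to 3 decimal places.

Total N = 5+9+8+8+13+3+114+7 = 167, so the proportions are 0.02994, 0.05389, 0.0479, 0.0479, 0.07784, 0.01796, 0.68263, 0.04192 (working shown to 5 dp, full precision carried).
Each pᵢ ln pᵢ term: 0.02994×(-3.50856)=-0.10505, 0.05389×(-2.92077)=-0.15741, 0.0479×(-3.03855)=-0.14556, 0.0479×(-3.03855)=-0.14556, 0.07784×(-2.55304)=-0.19874, 0.01796×(-4.01938)=-0.07220, 0.68263×(-0.38180)=-0.26063, 0.04192×(-3.17208)=-0.13296.
Sum = -1.21810, so H' = 1.218.

1.218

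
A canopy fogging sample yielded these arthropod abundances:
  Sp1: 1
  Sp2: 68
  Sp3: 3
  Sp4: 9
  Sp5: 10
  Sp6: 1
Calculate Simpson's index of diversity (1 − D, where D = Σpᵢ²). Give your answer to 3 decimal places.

Total N = 1+68+3+9+10+1 = 92, so the proportions are 0.01087, 0.73913, 0.03261, 0.09783, 0.1087, 0.01087 (working shown to 5 dp, full precision carried).
D = 0.01087² + 0.73913² + 0.03261² + 0.09783² + 0.1087² + 0.01087² = 0.00012 + 0.54631 + 0.00106 + 0.00957 + 0.01181 + 0.00012 = 0.56900.
So 1 − D = 0.43100, i.e. 0.431 to 3 decimal places.

0.431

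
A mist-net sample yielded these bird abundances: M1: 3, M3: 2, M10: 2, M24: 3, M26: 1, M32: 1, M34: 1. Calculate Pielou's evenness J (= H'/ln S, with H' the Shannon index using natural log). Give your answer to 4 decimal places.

Total N = 3+2+2+3+1+1+1 = 13, so the proportions are 0.230769, 0.153846, 0.153846, 0.230769, 0.076923, 0.076923, 0.076923 (working shown to 6 dp, full precision carried).
H' = −Σ pᵢ ln pᵢ = −((-0.338385) + (-0.287970) + (-0.287970) + (-0.338385) + (-0.197304) + (-0.197304) + (-0.197304)) = 1.844621.
With S = 7 species, ln S = 1.945910, so J = 1.844621/1.945910 = 0.947948, i.e. 0.9479 to 4 decimal places.

0.9479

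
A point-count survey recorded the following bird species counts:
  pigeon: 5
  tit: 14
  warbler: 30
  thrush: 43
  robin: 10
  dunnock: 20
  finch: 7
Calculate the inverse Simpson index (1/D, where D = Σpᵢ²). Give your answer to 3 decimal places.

4.729

Total N = 5+14+30+43+10+20+7 = 129, so the proportions are 0.0387597, 0.1085271, 0.2325581, 0.3333333, 0.0775194, 0.1550388, 0.0542636 (working shown to 7 dp, full precision carried).
D = 0.0387597² + 0.1085271² + 0.2325581² + 0.3333333² + 0.0775194² + 0.1550388² + 0.0542636² = 0.0015023 + 0.0117781 + 0.0540833 + 0.1111111 + 0.0060093 + 0.0240370 + 0.0029445 = 0.2114657.
So 1/D = 4.72890, i.e. 4.729 to 3 decimal places.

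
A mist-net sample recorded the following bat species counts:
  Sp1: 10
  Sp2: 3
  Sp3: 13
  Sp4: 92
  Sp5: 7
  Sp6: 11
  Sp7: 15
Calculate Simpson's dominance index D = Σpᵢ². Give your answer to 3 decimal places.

0.401

Total N = 10+3+13+92+7+11+15 = 151, so the proportions are 0.06623, 0.01987, 0.08609, 0.60927, 0.04636, 0.07285, 0.09934 (working shown to 5 dp, full precision carried).
D = 0.06623² + 0.01987² + 0.08609² + 0.60927² + 0.04636² + 0.07285² + 0.09934² = 0.00439 + 0.00039 + 0.00741 + 0.37121 + 0.00215 + 0.00531 + 0.00987 = 0.40073.
To 3 decimal places, D = 0.401.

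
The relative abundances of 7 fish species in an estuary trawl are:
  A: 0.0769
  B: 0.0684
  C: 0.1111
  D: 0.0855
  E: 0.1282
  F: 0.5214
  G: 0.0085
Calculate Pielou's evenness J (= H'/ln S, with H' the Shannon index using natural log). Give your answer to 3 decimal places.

0.760

H' = −Σ pᵢ ln pᵢ = −((-0.19727) + (-0.18347) + (-0.24412) + (-0.21026) + (-0.26334) + (-0.33956) + (-0.04053)) = 1.47855 (working shown to 5 dp, full precision carried).
With S = 7 species, ln S = 1.94591, so J = 1.47855/1.94591 = 0.75983, i.e. 0.760 to 3 decimal places.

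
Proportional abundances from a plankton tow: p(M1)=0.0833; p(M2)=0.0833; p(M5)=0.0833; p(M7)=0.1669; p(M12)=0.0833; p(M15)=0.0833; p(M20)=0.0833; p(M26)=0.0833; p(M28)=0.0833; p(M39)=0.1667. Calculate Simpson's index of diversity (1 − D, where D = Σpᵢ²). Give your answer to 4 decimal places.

0.8888

D = 0.0833² + 0.0833² + 0.0833² + 0.1669² + 0.0833² + 0.0833² + 0.0833² + 0.0833² + 0.0833² + 0.1667² = 0.006939 + 0.006939 + 0.006939 + 0.027856 + 0.006939 + 0.006939 + 0.006939 + 0.006939 + 0.006939 + 0.027789 = 0.111156 (working shown to 6 dp, full precision carried).
So 1 − D = 0.888844, i.e. 0.8888 to 4 decimal places.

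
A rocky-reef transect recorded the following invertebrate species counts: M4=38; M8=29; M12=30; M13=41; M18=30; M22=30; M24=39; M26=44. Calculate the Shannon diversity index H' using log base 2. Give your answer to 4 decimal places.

2.9817

Total N = 38+29+30+41+30+30+39+44 = 281, so the proportions are 0.135231, 0.103203, 0.106762, 0.145907, 0.106762, 0.106762, 0.13879, 0.156584 (working shown to 6 dp, full precision carried).
Each pᵢ log₂ pᵢ term: 0.135231×(-2.886499)=-0.390345, 0.103203×(-3.276445)=-0.338138, 0.106762×(-3.227536)=-0.344577, 0.145907×(-2.776874)=-0.405167, 0.106762×(-3.227536)=-0.344577, 0.106762×(-3.227536)=-0.344577, 0.13879×(-2.849024)=-0.395416, 0.156584×(-2.674995)=-0.418860.
Sum = -2.981657, so H' = 2.9817.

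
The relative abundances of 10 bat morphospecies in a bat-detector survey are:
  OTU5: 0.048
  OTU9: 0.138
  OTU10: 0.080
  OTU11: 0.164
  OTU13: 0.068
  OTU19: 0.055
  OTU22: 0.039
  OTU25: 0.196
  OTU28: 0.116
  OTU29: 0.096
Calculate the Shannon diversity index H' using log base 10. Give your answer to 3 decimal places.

0.947

Each pᵢ log₁₀ pᵢ term (working shown to 5 dp, full precision carried): 0.048×(-1.31876)=-0.06330, 0.138×(-0.86012)=-0.11870, 0.08×(-1.09691)=-0.08775, 0.164×(-0.78516)=-0.12877, 0.068×(-1.16749)=-0.07939, 0.055×(-1.25964)=-0.06928, 0.039×(-1.40894)=-0.05495, 0.196×(-0.70774)=-0.13872, 0.116×(-0.93554)=-0.10852, 0.096×(-1.01773)=-0.09770.
Sum = -0.94708, so H' = 0.947.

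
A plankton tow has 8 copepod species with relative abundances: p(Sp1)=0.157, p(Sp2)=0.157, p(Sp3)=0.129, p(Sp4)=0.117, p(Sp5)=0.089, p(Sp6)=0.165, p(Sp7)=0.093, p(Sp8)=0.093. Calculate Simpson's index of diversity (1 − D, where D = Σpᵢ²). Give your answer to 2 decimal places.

D = 0.157² + 0.157² + 0.129² + 0.117² + 0.089² + 0.165² + 0.093² + 0.093² = 0.0246 + 0.0246 + 0.0166 + 0.0137 + 0.0079 + 0.0272 + 0.0086 + 0.0086 = 0.1321 (working shown to 4 dp, full precision carried).
So 1 − D = 0.8679, i.e. 0.87 to 2 decimal places.

0.87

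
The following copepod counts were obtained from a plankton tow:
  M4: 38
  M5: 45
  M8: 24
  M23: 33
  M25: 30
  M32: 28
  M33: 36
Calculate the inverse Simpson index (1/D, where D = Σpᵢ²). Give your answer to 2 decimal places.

Total N = 38+45+24+33+30+28+36 = 234, so the proportions are 0.162393, 0.192308, 0.102564, 0.141026, 0.128205, 0.119658, 0.153846 (working shown to 6 dp, full precision carried).
D = 0.162393² + 0.192308² + 0.102564² + 0.141026² + 0.128205² + 0.119658² + 0.153846² = 0.026372 + 0.036982 + 0.010519 + 0.019888 + 0.016437 + 0.014318 + 0.023669 = 0.148185.
So 1/D = 6.7483, i.e. 6.75 to 2 decimal places.

6.75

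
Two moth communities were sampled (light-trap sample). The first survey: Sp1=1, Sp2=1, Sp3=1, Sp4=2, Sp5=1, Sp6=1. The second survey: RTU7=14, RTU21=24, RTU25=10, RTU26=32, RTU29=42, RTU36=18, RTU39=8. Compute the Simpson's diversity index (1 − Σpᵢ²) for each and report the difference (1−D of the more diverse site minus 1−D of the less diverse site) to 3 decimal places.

0.001

The first survey: N=7, proportions 0.142857, 0.142857, 0.142857, 0.285714, 0.142857, 0.142857, giving 1−D = 0.816327 (working shown to 6 dp, full precision carried).
The second survey: N=148, proportions 0.094595, 0.162162, 0.067568, 0.216216, 0.283784, 0.121622, 0.054054, giving 1−D = 0.815194.
Difference = |0.816327 − 0.815194| = 0.001133, i.e. 0.001 to 3 decimal places.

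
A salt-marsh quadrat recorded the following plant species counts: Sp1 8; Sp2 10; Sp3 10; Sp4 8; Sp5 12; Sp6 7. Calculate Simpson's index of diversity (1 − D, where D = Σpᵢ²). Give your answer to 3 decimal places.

Total N = 8+10+10+8+12+7 = 55, so the proportions are 0.14545, 0.18182, 0.18182, 0.14545, 0.21818, 0.12727 (working shown to 5 dp, full precision carried).
D = 0.14545² + 0.18182² + 0.18182² + 0.14545² + 0.21818² + 0.12727² = 0.02116 + 0.03306 + 0.03306 + 0.02116 + 0.04760 + 0.01620 = 0.17223.
So 1 − D = 0.82777, i.e. 0.828 to 3 decimal places.

0.828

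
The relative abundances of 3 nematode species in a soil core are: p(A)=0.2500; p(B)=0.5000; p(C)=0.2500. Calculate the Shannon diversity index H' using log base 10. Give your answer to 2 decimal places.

0.45

Each pᵢ log₁₀ pᵢ term (working shown to 4 dp, full precision carried): 0.25×(-0.6021)=-0.1505, 0.5×(-0.3010)=-0.1505, 0.25×(-0.6021)=-0.1505.
Sum = -0.4515, so H' = 0.45.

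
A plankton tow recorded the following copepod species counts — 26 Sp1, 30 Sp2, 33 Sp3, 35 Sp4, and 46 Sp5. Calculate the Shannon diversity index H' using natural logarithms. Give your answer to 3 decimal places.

1.591

Total N = 26+30+33+35+46 = 170, so the proportions are 0.15294, 0.17647, 0.19412, 0.20588, 0.27059 (working shown to 5 dp, full precision carried).
Each pᵢ ln pᵢ term: 0.15294×(-1.87770)=-0.28718, 0.17647×(-1.73460)=-0.30611, 0.19412×(-1.63929)=-0.31822, 0.20588×(-1.58045)=-0.32539, 0.27059×(-1.30716)=-0.35370.
Sum = -1.59059, so H' = 1.591.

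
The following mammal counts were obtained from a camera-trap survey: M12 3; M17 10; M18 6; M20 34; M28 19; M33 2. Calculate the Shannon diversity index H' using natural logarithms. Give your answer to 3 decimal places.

Total N = 3+10+6+34+19+2 = 74, so the proportions are 0.04054, 0.13514, 0.08108, 0.45946, 0.25676, 0.02703 (working shown to 5 dp, full precision carried).
Each pᵢ ln pᵢ term: 0.04054×(-3.20545)=-0.12995, 0.13514×(-2.00148)=-0.27047, 0.08108×(-2.51231)=-0.20370, 0.45946×(-0.77770)=-0.35732, 0.25676×(-1.35963)=-0.34909, 0.02703×(-3.61092)=-0.09759.
Sum = -1.40813, so H' = 1.408.

1.408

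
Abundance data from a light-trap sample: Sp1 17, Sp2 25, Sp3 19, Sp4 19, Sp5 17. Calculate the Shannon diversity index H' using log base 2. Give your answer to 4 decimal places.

Total N = 17+25+19+19+17 = 97, so the proportions are 0.175258, 0.257732, 0.195876, 0.195876, 0.175258 (working shown to 6 dp, full precision carried).
Each pᵢ log₂ pᵢ term: 0.175258×(-2.512450)=-0.440326, 0.257732×(-1.956057)=-0.504138, 0.195876×(-2.351985)=-0.460698, 0.195876×(-2.351985)=-0.460698, 0.175258×(-2.512450)=-0.440326.
Sum = -2.306187, so H' = 2.3062.

2.3062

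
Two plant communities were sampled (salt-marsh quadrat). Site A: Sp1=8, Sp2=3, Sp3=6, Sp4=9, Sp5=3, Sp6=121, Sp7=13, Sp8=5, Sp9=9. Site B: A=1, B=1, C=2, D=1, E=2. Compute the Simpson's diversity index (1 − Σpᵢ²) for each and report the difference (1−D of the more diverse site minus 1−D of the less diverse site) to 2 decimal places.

Site A: N=177, proportions 0.0452, 0.0169, 0.0339, 0.0508, 0.0169, 0.6836, 0.0734, 0.0282, 0.0508, giving 1−D = 0.5175 (working shown to 4 dp, full precision carried).
Site B: N=7, proportions 0.1429, 0.1429, 0.2857, 0.1429, 0.2857, giving 1−D = 0.7755.
Difference = |0.5175 − 0.7755| = 0.2580, i.e. 0.26 to 2 decimal places.

0.26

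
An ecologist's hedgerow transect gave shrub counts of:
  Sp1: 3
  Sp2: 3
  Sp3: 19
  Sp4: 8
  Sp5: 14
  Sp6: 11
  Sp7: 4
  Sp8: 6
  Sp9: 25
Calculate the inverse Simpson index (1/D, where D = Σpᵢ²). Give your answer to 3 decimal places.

Total N = 3+3+19+8+14+11+4+6+25 = 93, so the proportions are 0.0322581, 0.0322581, 0.2043011, 0.0860215, 0.1505376, 0.1182796, 0.0430108, 0.0645161, 0.2688172 (working shown to 7 dp, full precision carried).
D = 0.0322581² + 0.0322581² + 0.2043011² + 0.0860215² + 0.1505376² + 0.1182796² + 0.0430108² + 0.0645161² + 0.2688172² = 0.0010406 + 0.0010406 + 0.0417389 + 0.0073997 + 0.0226616 + 0.0139901 + 0.0018499 + 0.0041623 + 0.0722627 = 0.1661464.
So 1/D = 6.01879, i.e. 6.019 to 3 decimal places.

6.019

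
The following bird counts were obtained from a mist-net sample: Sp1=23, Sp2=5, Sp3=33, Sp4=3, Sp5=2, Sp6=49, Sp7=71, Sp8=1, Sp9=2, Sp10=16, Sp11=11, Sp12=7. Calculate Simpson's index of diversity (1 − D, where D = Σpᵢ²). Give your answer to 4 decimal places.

0.8084

Total N = 23+5+33+3+2+49+71+1+2+16+11+7 = 223, so the proportions are 0.103139, 0.022422, 0.147982, 0.013453, 0.008969, 0.219731, 0.318386, 0.004484, 0.008969, 0.071749, 0.049327, 0.03139 (working shown to 6 dp, full precision carried).
D = 0.103139² + 0.022422² + 0.147982² + 0.013453² + 0.008969² + 0.219731² + 0.318386² + 0.004484² + 0.008969² + 0.071749² + 0.049327² + 0.03139² = 0.010638 + 0.000503 + 0.021899 + 0.000181 + 0.000080 + 0.048282 + 0.101369 + 0.000020 + 0.000080 + 0.005148 + 0.002433 + 0.000985 = 0.191619.
So 1 − D = 0.808381, i.e. 0.8084 to 4 decimal places.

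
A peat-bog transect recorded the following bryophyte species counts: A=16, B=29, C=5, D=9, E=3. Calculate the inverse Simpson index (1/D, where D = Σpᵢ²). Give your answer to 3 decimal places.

Total N = 16+29+5+9+3 = 62, so the proportions are 0.2580645, 0.4677419, 0.0806452, 0.1451613, 0.0483871 (working shown to 7 dp, full precision carried).
D = 0.2580645² + 0.4677419² + 0.0806452² + 0.1451613² + 0.0483871² = 0.0665973 + 0.2187825 + 0.0065036 + 0.0210718 + 0.0023413 = 0.3152966.
So 1/D = 3.17162, i.e. 3.172 to 3 decimal places.

3.172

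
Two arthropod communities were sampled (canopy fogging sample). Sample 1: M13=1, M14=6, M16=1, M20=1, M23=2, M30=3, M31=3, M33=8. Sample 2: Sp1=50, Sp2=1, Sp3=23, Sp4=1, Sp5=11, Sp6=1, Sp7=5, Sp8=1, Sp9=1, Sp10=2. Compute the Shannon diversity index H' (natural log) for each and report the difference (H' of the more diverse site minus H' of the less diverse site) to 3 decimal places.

Sample 1: N=25, proportions 0.04, 0.24, 0.04, 0.04, 0.08, 0.12, 0.12, 0.32, giving H' = 1.80431 (working shown to 5 dp, full precision carried).
Sample 2: N=96, proportions 0.52083, 0.01042, 0.23958, 0.01042, 0.11458, 0.01042, 0.05208, 0.01042, 0.01042, 0.02083, giving H' = 1.40260.
Difference = |1.80431 − 1.40260| = 0.40171, i.e. 0.402 to 3 decimal places.

0.402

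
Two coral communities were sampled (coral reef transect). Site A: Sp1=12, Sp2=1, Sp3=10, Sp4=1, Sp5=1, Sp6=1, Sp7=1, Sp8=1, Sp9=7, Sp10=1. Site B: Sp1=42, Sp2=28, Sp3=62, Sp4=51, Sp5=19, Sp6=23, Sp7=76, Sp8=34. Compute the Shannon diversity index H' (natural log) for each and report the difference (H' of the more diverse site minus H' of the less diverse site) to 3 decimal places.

0.245

Site A: N=36, proportions 0.33333, 0.02778, 0.27778, 0.02778, 0.02778, 0.02778, 0.02778, 0.02778, 0.19444, 0.02778, giving H' = 1.73724 (working shown to 5 dp, full precision carried).
Site B: N=335, proportions 0.12537, 0.08358, 0.18507, 0.15224, 0.05672, 0.06866, 0.22687, 0.10149, giving H' = 1.98195.
Difference = |1.73724 − 1.98195| = 0.24471, i.e. 0.245 to 3 decimal places.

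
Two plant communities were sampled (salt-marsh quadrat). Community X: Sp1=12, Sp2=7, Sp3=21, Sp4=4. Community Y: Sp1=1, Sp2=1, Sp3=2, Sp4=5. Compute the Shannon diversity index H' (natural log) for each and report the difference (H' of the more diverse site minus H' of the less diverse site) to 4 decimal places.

0.0688

Community X: N=44, proportions 0.272727, 0.159091, 0.477273, 0.090909, giving H' = 1.217817 (working shown to 6 dp, full precision carried).
Community Y: N=9, proportions 0.111111, 0.111111, 0.222222, 0.555556, giving H' = 1.149060.
Difference = |1.217817 − 1.149060| = 0.068757, i.e. 0.0688 to 4 decimal places.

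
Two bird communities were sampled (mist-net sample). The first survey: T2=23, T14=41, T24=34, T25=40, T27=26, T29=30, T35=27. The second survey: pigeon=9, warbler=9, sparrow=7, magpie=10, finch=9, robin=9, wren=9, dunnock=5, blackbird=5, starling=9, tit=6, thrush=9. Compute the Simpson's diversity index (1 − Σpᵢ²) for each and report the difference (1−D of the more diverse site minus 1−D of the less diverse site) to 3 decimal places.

0.062

The first survey: N=221, proportions 0.10407, 0.18552, 0.15385, 0.181, 0.11765, 0.13575, 0.12217, giving 1−D = 0.85113 (working shown to 5 dp, full precision carried).
The second survey: N=96, proportions 0.09375, 0.09375, 0.07292, 0.10417, 0.09375, 0.09375, 0.09375, 0.05208, 0.05208, 0.09375, 0.0625, 0.09375, giving 1−D = 0.91298.
Difference = |0.85113 − 0.91298| = 0.06185, i.e. 0.062 to 3 decimal places.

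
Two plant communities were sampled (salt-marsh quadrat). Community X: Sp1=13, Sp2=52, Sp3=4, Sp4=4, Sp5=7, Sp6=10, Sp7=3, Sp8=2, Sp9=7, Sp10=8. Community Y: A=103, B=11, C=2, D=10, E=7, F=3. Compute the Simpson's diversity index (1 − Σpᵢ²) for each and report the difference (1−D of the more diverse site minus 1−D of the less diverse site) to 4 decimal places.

0.3261

Community X: N=110, proportions 0.118182, 0.472727, 0.036364, 0.036364, 0.063636, 0.090909, 0.027273, 0.018182, 0.063636, 0.072727, giving 1−D = 0.737190 (working shown to 6 dp, full precision carried).
Community Y: N=136, proportions 0.757353, 0.080882, 0.014706, 0.073529, 0.051471, 0.022059, giving 1−D = 0.411116.
Difference = |0.737190 − 0.411116| = 0.326074, i.e. 0.3261 to 4 decimal places.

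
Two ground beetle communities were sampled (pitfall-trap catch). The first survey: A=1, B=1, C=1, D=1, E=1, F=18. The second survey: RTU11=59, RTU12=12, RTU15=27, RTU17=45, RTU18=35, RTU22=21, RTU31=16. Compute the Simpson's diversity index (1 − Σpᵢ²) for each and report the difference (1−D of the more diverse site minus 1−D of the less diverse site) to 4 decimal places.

The first survey: N=23, proportions 0.043478, 0.043478, 0.043478, 0.043478, 0.043478, 0.782609, giving 1−D = 0.378072 (working shown to 6 dp, full precision carried).
The second survey: N=215, proportions 0.274419, 0.055814, 0.125581, 0.209302, 0.162791, 0.097674, 0.074419, giving 1−D = 0.820422.
Difference = |0.378072 − 0.820422| = 0.442350, i.e. 0.4424 to 4 decimal places.

0.4424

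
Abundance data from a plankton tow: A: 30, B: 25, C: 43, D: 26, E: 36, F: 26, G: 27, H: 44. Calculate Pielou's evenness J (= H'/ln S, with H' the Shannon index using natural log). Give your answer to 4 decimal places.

Total N = 30+25+43+26+36+26+27+44 = 257, so the proportions are 0.116732, 0.097276, 0.167315, 0.101167, 0.140078, 0.101167, 0.105058, 0.171206 (working shown to 6 dp, full precision carried).
H' = −Σ pᵢ ln pᵢ = −((-0.250725) + (-0.226673) + (-0.299139) + (-0.231772) + (-0.275331) + (-0.231772) + (-0.236722) + (-0.302160)) = 2.054294.
With S = 8 species, ln S = 2.079442, so J = 2.054294/2.079442 = 0.987906, i.e. 0.9879 to 4 decimal places.

0.9879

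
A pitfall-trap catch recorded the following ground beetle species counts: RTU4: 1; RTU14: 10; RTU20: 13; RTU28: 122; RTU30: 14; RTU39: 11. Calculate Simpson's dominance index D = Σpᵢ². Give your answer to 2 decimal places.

Total N = 1+10+13+122+14+11 = 171, so the proportions are 0.0058, 0.0585, 0.076, 0.7135, 0.0819, 0.0643 (working shown to 4 dp, full precision carried).
D = 0.0058² + 0.0585² + 0.076² + 0.7135² + 0.0819² + 0.0643² = 0.0000 + 0.0034 + 0.0058 + 0.5090 + 0.0067 + 0.0041 = 0.5291.
To 2 decimal places, D = 0.53.

0.53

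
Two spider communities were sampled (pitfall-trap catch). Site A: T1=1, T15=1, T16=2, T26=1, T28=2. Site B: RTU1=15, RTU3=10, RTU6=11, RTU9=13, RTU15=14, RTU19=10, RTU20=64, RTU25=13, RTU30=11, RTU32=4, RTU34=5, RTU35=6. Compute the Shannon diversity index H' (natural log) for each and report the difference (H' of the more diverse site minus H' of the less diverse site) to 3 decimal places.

0.589

Site A: N=7, proportions 0.14286, 0.14286, 0.28571, 0.14286, 0.28571, giving H' = 1.54983 (working shown to 5 dp, full precision carried).
Site B: N=176, proportions 0.08523, 0.05682, 0.0625, 0.07386, 0.07955, 0.05682, 0.36364, 0.07386, 0.0625, 0.02273, 0.02841, 0.03409, giving H' = 2.13882.
Difference = |1.54983 − 2.13882| = 0.58899, i.e. 0.589 to 3 decimal places.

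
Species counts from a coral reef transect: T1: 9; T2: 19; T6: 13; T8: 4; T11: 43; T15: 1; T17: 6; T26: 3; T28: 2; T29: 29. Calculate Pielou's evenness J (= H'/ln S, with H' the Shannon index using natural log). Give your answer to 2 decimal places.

Total N = 9+19+13+4+43+1+6+3+2+29 = 129, so the proportions are 0.0698, 0.1473, 0.1008, 0.031, 0.3333, 0.0078, 0.0465, 0.0233, 0.0155, 0.2248 (working shown to 4 dp, full precision carried).
H' = −Σ pᵢ ln pᵢ = −((-0.1858) + (-0.2821) + (-0.2313) + (-0.1077) + (-0.3662) + (-0.0377) + (-0.1427) + (-0.0875) + (-0.0646) + (-0.3355)) = 1.8410.
With S = 10 species, ln S = 2.3026, so J = 1.8410/2.3026 = 0.7995, i.e. 0.80 to 2 decimal places.

0.80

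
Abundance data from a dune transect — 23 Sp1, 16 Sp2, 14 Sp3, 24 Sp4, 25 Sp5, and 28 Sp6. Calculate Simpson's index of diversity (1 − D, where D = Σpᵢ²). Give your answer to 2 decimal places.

0.82

Total N = 23+16+14+24+25+28 = 130, so the proportions are 0.1769, 0.1231, 0.1077, 0.1846, 0.1923, 0.2154 (working shown to 4 dp, full precision carried).
D = 0.1769² + 0.1231² + 0.1077² + 0.1846² + 0.1923² + 0.2154² = 0.0313 + 0.0151 + 0.0116 + 0.0341 + 0.0370 + 0.0464 = 0.1755.
So 1 − D = 0.8245, i.e. 0.82 to 2 decimal places.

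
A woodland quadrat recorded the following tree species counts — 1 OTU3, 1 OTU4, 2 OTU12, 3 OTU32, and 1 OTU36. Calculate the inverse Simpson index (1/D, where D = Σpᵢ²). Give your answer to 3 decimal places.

4.000

Total N = 1+1+2+3+1 = 8, so the proportions are 0.125, 0.125, 0.25, 0.375, 0.125 (working shown to 7 dp, full precision carried).
D = 0.125² + 0.125² + 0.25² + 0.375² + 0.125² = 0.0156250 + 0.0156250 + 0.0625000 + 0.1406250 + 0.0156250 = 0.2500000.
So 1/D = 4.00000, i.e. 4.000 to 3 decimal places.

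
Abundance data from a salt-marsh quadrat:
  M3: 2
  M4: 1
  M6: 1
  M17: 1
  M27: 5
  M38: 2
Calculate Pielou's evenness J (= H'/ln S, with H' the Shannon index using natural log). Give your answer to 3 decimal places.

0.884

Total N = 2+1+1+1+5+2 = 12, so the proportions are 0.16667, 0.08333, 0.08333, 0.08333, 0.41667, 0.16667 (working shown to 5 dp, full precision carried).
H' = −Σ pᵢ ln pᵢ = −((-0.29863) + (-0.20708) + (-0.20708) + (-0.20708) + (-0.36478) + (-0.29863)) = 1.58326.
With S = 6 species, ln S = 1.79176, so J = 1.58326/1.79176 = 0.88363, i.e. 0.884 to 3 decimal places.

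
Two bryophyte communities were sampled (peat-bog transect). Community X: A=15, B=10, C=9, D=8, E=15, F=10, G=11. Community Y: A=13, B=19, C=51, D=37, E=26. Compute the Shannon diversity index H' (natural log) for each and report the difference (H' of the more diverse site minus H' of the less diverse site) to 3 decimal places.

0.416

Community X: N=78, proportions 0.19231, 0.12821, 0.11538, 0.10256, 0.19231, 0.12821, 0.14103, giving H' = 1.91978 (working shown to 5 dp, full precision carried).
Community Y: N=146, proportions 0.08904, 0.13014, 0.34932, 0.25342, 0.17808, giving H' = 1.50329.
Difference = |1.91978 − 1.50329| = 0.41649, i.e. 0.416 to 3 decimal places.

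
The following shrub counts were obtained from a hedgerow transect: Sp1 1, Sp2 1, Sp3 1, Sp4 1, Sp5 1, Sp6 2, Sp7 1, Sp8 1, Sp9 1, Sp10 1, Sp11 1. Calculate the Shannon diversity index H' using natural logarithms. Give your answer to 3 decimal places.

2.369

Total N = 1+1+1+1+1+2+1+1+1+1+1 = 12, so the proportions are 0.08333, 0.08333, 0.08333, 0.08333, 0.08333, 0.16667, 0.08333, 0.08333, 0.08333, 0.08333, 0.08333 (working shown to 5 dp, full precision carried).
Each pᵢ ln pᵢ term: 0.08333×(-2.48491)=-0.20708, 0.08333×(-2.48491)=-0.20708, 0.08333×(-2.48491)=-0.20708, 0.08333×(-2.48491)=-0.20708, 0.08333×(-2.48491)=-0.20708, 0.16667×(-1.79176)=-0.29863, 0.08333×(-2.48491)=-0.20708, 0.08333×(-2.48491)=-0.20708, 0.08333×(-2.48491)=-0.20708, 0.08333×(-2.48491)=-0.20708, 0.08333×(-2.48491)=-0.20708.
Sum = -2.36938, so H' = 2.369.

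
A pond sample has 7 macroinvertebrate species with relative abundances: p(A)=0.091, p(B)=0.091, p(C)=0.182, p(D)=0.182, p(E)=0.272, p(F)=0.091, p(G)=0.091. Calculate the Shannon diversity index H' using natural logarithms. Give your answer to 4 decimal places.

1.8468

Each pᵢ ln pᵢ term (working shown to 6 dp, full precision carried): 0.091×(-2.396896)=-0.218118, 0.091×(-2.396896)=-0.218118, 0.182×(-1.703749)=-0.310082, 0.182×(-1.703749)=-0.310082, 0.272×(-1.301953)=-0.354131, 0.091×(-2.396896)=-0.218118, 0.091×(-2.396896)=-0.218118.
Sum = -1.846766, so H' = 1.8468.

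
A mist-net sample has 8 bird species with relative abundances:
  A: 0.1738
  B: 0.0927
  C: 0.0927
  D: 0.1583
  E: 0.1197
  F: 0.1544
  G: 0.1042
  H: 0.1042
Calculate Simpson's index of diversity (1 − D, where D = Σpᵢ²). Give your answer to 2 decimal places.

0.87

D = 0.1738² + 0.0927² + 0.0927² + 0.1583² + 0.1197² + 0.1544² + 0.1042² + 0.1042² = 0.0302 + 0.0086 + 0.0086 + 0.0251 + 0.0143 + 0.0238 + 0.0109 + 0.0109 = 0.1323 (working shown to 4 dp, full precision carried).
So 1 − D = 0.8677, i.e. 0.87 to 2 decimal places.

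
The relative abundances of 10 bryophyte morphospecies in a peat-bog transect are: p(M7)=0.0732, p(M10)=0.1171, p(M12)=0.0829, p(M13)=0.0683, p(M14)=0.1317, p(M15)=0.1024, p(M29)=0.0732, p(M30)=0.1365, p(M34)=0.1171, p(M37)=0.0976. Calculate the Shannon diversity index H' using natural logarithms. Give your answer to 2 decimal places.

Each pᵢ ln pᵢ term (working shown to 4 dp, full precision carried): 0.0732×(-2.6146)=-0.1914, 0.1171×(-2.1447)=-0.2511, 0.0829×(-2.4901)=-0.2064, 0.0683×(-2.6838)=-0.1833, 0.1317×(-2.0272)=-0.2670, 0.1024×(-2.2789)=-0.2334, 0.0732×(-2.6146)=-0.1914, 0.1365×(-1.9914)=-0.2718, 0.1171×(-2.1447)=-0.2511, 0.0976×(-2.3269)=-0.2271.
Sum = -2.2741, so H' = 2.27.

2.27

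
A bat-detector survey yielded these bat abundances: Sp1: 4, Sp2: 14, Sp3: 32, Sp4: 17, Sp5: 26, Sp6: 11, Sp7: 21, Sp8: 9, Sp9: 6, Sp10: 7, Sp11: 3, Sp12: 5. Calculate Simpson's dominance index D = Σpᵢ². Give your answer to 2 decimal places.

Total N = 4+14+32+17+26+11+21+9+6+7+3+5 = 155, so the proportions are 0.0258, 0.0903, 0.2065, 0.1097, 0.1677, 0.071, 0.1355, 0.0581, 0.0387, 0.0452, 0.0194, 0.0323 (working shown to 4 dp, full precision carried).
D = 0.0258² + 0.0903² + 0.2065² + 0.1097² + 0.1677² + 0.071² + 0.1355² + 0.0581² + 0.0387² + 0.0452² + 0.0194² + 0.0323² = 0.0007 + 0.0082 + 0.0426 + 0.0120 + 0.0281 + 0.0050 + 0.0184 + 0.0034 + 0.0015 + 0.0020 + 0.0004 + 0.0010 = 0.1233.
To 2 decimal places, D = 0.12.

0.12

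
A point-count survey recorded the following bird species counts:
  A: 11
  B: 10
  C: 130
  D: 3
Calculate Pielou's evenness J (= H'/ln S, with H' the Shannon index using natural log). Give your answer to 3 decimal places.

0.423

Total N = 11+10+130+3 = 154, so the proportions are 0.07143, 0.06494, 0.84416, 0.01948 (working shown to 5 dp, full precision carried).
H' = −Σ pᵢ ln pᵢ = −((-0.18850) + (-0.17756) + (-0.14302) + (-0.07672)) = 0.58580.
With S = 4 species, ln S = 1.38629, so J = 0.58580/1.38629 = 0.42256, i.e. 0.423 to 3 decimal places.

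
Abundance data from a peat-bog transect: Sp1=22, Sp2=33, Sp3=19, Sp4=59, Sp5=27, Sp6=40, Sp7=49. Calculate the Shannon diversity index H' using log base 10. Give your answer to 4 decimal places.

Total N = 22+33+19+59+27+40+49 = 249, so the proportions are 0.088353, 0.13253, 0.076305, 0.236948, 0.108434, 0.160643, 0.196787 (working shown to 6 dp, full precision carried).
Each pᵢ log₁₀ pᵢ term: 0.088353×(-1.053777)=-0.093105, 0.13253×(-0.877685)=-0.116320, 0.076305×(-1.117446)=-0.085267, 0.236948×(-0.625347)=-0.148175, 0.108434×(-0.964836)=-0.104621, 0.160643×(-0.794139)=-0.127573, 0.196787×(-0.706003)=-0.138932.
Sum = -0.813992, so H' = 0.8140.

0.8140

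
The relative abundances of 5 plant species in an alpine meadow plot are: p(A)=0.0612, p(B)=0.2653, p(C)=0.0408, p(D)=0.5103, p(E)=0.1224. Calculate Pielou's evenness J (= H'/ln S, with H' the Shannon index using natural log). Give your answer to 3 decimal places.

H' = −Σ pᵢ ln pᵢ = −((-0.17097) + (-0.35202) + (-0.13052) + (-0.34331) + (-0.25710)) = 1.25392 (working shown to 5 dp, full precision carried).
With S = 5 species, ln S = 1.60944, so J = 1.25392/1.60944 = 0.77910, i.e. 0.779 to 3 decimal places.

0.779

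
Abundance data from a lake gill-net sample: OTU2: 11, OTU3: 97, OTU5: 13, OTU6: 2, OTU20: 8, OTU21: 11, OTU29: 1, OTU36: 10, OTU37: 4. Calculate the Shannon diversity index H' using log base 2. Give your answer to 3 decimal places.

Total N = 11+97+13+2+8+11+1+10+4 = 157, so the proportions are 0.07006, 0.61783, 0.0828, 0.01274, 0.05096, 0.07006, 0.00637, 0.06369, 0.02548 (working shown to 5 dp, full precision carried).
Each pᵢ log₂ pᵢ term: 0.07006×(-3.83519)=-0.26871, 0.61783×(-0.69471)=-0.42921, 0.0828×(-3.59418)=-0.29761, 0.01274×(-6.29462)=-0.08019, 0.05096×(-4.29462)=-0.21883, 0.07006×(-3.83519)=-0.26871, 0.00637×(-7.29462)=-0.04646, 0.06369×(-3.97269)=-0.25304, 0.02548×(-5.29462)=-0.13489.
Sum = -1.99765, so H' = 1.998.

1.998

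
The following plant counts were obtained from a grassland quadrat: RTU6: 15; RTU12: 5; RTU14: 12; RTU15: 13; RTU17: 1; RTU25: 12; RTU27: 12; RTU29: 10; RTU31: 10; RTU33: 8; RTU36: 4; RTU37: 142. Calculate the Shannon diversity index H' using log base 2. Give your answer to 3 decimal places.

Total N = 15+5+12+13+1+12+12+10+10+8+4+142 = 244, so the proportions are 0.06148, 0.02049, 0.04918, 0.05328, 0.0041, 0.04918, 0.04918, 0.04098, 0.04098, 0.03279, 0.01639, 0.58197 (working shown to 5 dp, full precision carried).
Each pᵢ log₂ pᵢ term: 0.06148×(-4.02385)=-0.24737, 0.02049×(-5.60881)=-0.11493, 0.04918×(-4.34577)=-0.21373, 0.05328×(-4.23030)=-0.22538, 0.0041×(-7.93074)=-0.03250, 0.04918×(-4.34577)=-0.21373, 0.04918×(-4.34577)=-0.21373, 0.04098×(-4.60881)=-0.18889, 0.04098×(-4.60881)=-0.18889, 0.03279×(-4.93074)=-0.16166, 0.01639×(-5.93074)=-0.09723, 0.58197×(-0.78099)=-0.45451.
Sum = -2.35254, so H' = 2.353.

2.353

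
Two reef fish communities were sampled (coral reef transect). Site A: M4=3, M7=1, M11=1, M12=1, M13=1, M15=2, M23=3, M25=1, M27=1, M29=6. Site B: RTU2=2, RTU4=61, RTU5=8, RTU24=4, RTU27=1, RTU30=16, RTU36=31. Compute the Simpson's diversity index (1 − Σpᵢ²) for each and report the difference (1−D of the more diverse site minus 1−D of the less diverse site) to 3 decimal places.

Site A: N=20, proportions 0.15, 0.05, 0.05, 0.05, 0.05, 0.1, 0.15, 0.05, 0.05, 0.3, giving 1−D = 0.84000 (working shown to 5 dp, full precision carried).
Site B: N=123, proportions 0.01626, 0.49593, 0.06504, 0.03252, 0.00813, 0.13008, 0.25203, giving 1−D = 0.66799.
Difference = |0.84000 − 0.66799| = 0.17201, i.e. 0.172 to 3 decimal places.

0.172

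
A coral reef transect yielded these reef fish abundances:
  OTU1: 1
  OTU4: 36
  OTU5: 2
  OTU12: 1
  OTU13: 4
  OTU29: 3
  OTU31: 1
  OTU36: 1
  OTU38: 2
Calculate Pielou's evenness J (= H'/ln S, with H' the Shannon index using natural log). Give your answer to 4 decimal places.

0.5346

Total N = 1+36+2+1+4+3+1+1+2 = 51, so the proportions are 0.019608, 0.705882, 0.039216, 0.019608, 0.078431, 0.058824, 0.019608, 0.019608, 0.039216 (working shown to 6 dp, full precision carried).
H' = −Σ pᵢ ln pᵢ = −((-0.077095) + (-0.245864) + (-0.127007) + (-0.077095) + (-0.199650) + (-0.166660) + (-0.077095) + (-0.077095) + (-0.127007)) = 1.174565.
With S = 9 species, ln S = 2.197225, so J = 1.174565/2.197225 = 0.534568, i.e. 0.5346 to 4 decimal places.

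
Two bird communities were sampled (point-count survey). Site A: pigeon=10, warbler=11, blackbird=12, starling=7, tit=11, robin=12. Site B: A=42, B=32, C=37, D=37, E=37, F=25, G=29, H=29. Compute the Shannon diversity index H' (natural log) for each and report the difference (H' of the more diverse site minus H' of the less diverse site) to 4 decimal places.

0.2894

Site A: N=63, proportions 0.15873, 0.174603, 0.190476, 0.111111, 0.174603, 0.190476, giving H' = 1.777441 (working shown to 6 dp, full precision carried).
Site B: N=268, proportions 0.156716, 0.119403, 0.13806, 0.13806, 0.13806, 0.093284, 0.108209, 0.108209, giving H' = 2.066835.
Difference = |1.777441 − 2.066835| = 0.289394, i.e. 0.2894 to 4 decimal places.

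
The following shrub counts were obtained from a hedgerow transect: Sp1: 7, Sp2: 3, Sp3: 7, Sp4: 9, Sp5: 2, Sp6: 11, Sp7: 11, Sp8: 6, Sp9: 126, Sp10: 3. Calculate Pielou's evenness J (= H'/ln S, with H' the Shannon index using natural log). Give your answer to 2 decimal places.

0.56

Total N = 7+3+7+9+2+11+11+6+126+3 = 185, so the proportions are 0.0378, 0.0162, 0.0378, 0.0486, 0.0108, 0.0595, 0.0595, 0.0324, 0.6811, 0.0162 (working shown to 4 dp, full precision carried).
H' = −Σ pᵢ ln pᵢ = −((-0.1239) + (-0.0668) + (-0.1239) + (-0.1471) + (-0.0489) + (-0.1678) + (-0.1678) + (-0.1112) + (-0.2616) + (-0.0668)) = 1.2859.
With S = 10 species, ln S = 2.3026, so J = 1.2859/2.3026 = 0.5585, i.e. 0.56 to 2 decimal places.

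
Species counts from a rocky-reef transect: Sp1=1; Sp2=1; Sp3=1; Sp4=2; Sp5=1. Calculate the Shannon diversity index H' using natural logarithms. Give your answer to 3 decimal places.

1.561

Total N = 1+1+1+2+1 = 6, so the proportions are 0.16667, 0.16667, 0.16667, 0.33333, 0.16667 (working shown to 5 dp, full precision carried).
Each pᵢ ln pᵢ term: 0.16667×(-1.79176)=-0.29863, 0.16667×(-1.79176)=-0.29863, 0.16667×(-1.79176)=-0.29863, 0.33333×(-1.09861)=-0.36620, 0.16667×(-1.79176)=-0.29863.
Sum = -1.56071, so H' = 1.561.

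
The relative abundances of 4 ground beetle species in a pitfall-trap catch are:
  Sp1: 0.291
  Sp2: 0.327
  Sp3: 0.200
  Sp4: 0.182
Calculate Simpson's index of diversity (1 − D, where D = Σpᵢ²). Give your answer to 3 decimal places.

D = 0.291² + 0.327² + 0.2² + 0.182² = 0.08468 + 0.10693 + 0.04000 + 0.03312 = 0.26473 (working shown to 5 dp, full precision carried).
So 1 − D = 0.73527, i.e. 0.735 to 3 decimal places.

0.735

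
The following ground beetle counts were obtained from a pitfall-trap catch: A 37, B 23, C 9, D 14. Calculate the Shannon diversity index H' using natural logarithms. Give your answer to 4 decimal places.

1.2569

Total N = 37+23+9+14 = 83, so the proportions are 0.445783, 0.277108, 0.108434, 0.168675 (working shown to 6 dp, full precision carried).
Each pᵢ ln pᵢ term: 0.445783×(-0.807923)=-0.360158, 0.277108×(-1.283346)=-0.355626, 0.108434×(-2.221616)=-0.240898, 0.168675×(-1.779783)=-0.300204.
Sum = -1.256887, so H' = 1.2569.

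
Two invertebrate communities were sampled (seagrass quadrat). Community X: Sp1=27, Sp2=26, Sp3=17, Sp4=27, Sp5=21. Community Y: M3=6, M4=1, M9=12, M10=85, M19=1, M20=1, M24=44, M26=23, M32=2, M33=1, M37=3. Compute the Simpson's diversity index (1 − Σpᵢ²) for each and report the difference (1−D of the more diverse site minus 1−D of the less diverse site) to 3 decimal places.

0.103

Community X: N=118, proportions 0.228814, 0.220339, 0.144068, 0.228814, 0.177966, giving 1−D = 0.794312 (working shown to 6 dp, full precision carried).
Community Y: N=179, proportions 0.03352, 0.005587, 0.067039, 0.47486, 0.005587, 0.005587, 0.24581, 0.128492, 0.011173, 0.005587, 0.01676, giving 1−D = 0.691427.
Difference = |0.794312 − 0.691427| = 0.102885, i.e. 0.103 to 3 decimal places.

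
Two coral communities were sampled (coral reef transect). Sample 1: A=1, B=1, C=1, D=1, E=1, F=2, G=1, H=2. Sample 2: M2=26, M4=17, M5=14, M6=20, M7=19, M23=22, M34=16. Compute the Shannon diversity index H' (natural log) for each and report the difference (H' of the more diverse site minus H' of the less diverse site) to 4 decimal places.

0.0980

Sample 1: N=10, proportions 0.1, 0.1, 0.1, 0.1, 0.1, 0.2, 0.1, 0.2, giving H' = 2.0253262 (working shown to 7 dp, full precision carried).
Sample 2: N=134, proportions 0.1940299, 0.1268657, 0.1044776, 0.1492537, 0.141791, 0.1641791, 0.119403, giving H' = 1.9273526.
Difference = |2.0253262 − 1.9273526| = 0.0979736, i.e. 0.0980 to 4 decimal places.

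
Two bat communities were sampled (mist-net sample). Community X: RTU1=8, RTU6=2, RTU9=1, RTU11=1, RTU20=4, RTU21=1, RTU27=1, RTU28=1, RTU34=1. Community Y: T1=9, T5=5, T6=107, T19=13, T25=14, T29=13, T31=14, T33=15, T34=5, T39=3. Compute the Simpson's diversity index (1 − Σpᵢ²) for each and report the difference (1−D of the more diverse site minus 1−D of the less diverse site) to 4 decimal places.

Community X: N=20, proportions 0.4, 0.1, 0.05, 0.05, 0.2, 0.05, 0.05, 0.05, 0.05, giving 1−D = 0.775000 (working shown to 6 dp, full precision carried).
Community Y: N=198, proportions 0.045455, 0.025253, 0.540404, 0.065657, 0.070707, 0.065657, 0.070707, 0.075758, 0.025253, 0.015152, giving 1−D = 0.680033.
Difference = |0.775000 − 0.680033| = 0.094967, i.e. 0.0950 to 4 decimal places.

0.0950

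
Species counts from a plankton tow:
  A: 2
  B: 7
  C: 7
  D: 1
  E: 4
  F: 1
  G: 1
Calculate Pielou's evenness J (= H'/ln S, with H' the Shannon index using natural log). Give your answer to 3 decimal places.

0.848

Total N = 2+7+7+1+4+1+1 = 23, so the proportions are 0.08696, 0.30435, 0.30435, 0.04348, 0.17391, 0.04348, 0.04348 (working shown to 5 dp, full precision carried).
H' = −Σ pᵢ ln pᵢ = −((-0.21238) + (-0.36205) + (-0.36205) + (-0.13633) + (-0.30421) + (-0.13633) + (-0.13633)) = 1.64966.
With S = 7 species, ln S = 1.94591, so J = 1.64966/1.94591 = 0.84776, i.e. 0.848 to 3 decimal places.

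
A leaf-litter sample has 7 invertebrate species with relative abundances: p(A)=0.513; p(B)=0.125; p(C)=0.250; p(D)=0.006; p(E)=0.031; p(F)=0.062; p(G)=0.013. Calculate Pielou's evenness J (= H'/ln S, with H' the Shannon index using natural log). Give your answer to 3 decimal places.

H' = −Σ pᵢ ln pᵢ = −((-0.34242) + (-0.25993) + (-0.34657) + (-0.03070) + (-0.10769) + (-0.17240) + (-0.05646)) = 1.31616 (working shown to 5 dp, full precision carried).
With S = 7 species, ln S = 1.94591, so J = 1.31616/1.94591 = 0.67637, i.e. 0.676 to 3 decimal places.

0.676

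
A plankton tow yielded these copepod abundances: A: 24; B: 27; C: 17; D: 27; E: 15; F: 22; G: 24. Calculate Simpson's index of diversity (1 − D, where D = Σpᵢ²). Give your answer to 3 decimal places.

0.852

Total N = 24+27+17+27+15+22+24 = 156, so the proportions are 0.15385, 0.17308, 0.10897, 0.17308, 0.09615, 0.14103, 0.15385 (working shown to 5 dp, full precision carried).
D = 0.15385² + 0.17308² + 0.10897² + 0.17308² + 0.09615² + 0.14103² + 0.15385² = 0.02367 + 0.02996 + 0.01188 + 0.02996 + 0.00925 + 0.01989 + 0.02367 = 0.14826.
So 1 − D = 0.85174, i.e. 0.852 to 3 decimal places.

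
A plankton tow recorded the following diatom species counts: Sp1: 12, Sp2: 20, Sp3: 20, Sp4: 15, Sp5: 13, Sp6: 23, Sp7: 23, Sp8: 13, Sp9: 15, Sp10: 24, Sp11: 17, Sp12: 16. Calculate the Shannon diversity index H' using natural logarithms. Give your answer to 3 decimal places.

Total N = 12+20+20+15+13+23+23+13+15+24+17+16 = 211, so the proportions are 0.05687, 0.09479, 0.09479, 0.07109, 0.06161, 0.109, 0.109, 0.06161, 0.07109, 0.11374, 0.08057, 0.07583 (working shown to 5 dp, full precision carried).
Each pᵢ ln pᵢ term: 0.05687×(-2.86695)=-0.16305, 0.09479×(-2.35613)=-0.22333, 0.09479×(-2.35613)=-0.22333, 0.07109×(-2.64381)=-0.18795, 0.06161×(-2.78691)=-0.17171, 0.109×(-2.21636)=-0.24159, 0.109×(-2.21636)=-0.24159, 0.06161×(-2.78691)=-0.17171, 0.07109×(-2.64381)=-0.18795, 0.11374×(-2.17380)=-0.24726, 0.08057×(-2.51864)=-0.20292, 0.07583×(-2.57927)=-0.19558.
Sum = -2.45797, so H' = 2.458.

2.458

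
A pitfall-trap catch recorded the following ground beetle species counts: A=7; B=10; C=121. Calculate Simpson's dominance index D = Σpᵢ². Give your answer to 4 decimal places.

Total N = 7+10+121 = 138, so the proportions are 0.050725, 0.072464, 0.876812 (working shown to 6 dp, full precision carried).
D = 0.050725² + 0.072464² + 0.876812² = 0.002573 + 0.005251 + 0.768799 = 0.776623.
To 4 decimal places, D = 0.7766.

0.7766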